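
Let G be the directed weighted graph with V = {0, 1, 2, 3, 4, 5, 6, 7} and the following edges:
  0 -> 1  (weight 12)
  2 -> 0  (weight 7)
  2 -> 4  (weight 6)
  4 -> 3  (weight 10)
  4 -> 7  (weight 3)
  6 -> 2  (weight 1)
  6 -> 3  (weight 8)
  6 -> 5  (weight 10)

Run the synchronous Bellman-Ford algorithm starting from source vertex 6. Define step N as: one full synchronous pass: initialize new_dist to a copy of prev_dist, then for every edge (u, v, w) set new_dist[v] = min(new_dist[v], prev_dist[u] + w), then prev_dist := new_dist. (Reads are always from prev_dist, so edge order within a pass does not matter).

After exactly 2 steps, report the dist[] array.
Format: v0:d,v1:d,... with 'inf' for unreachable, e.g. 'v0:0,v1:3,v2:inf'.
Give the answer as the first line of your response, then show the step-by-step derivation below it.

v0:8,v1:inf,v2:1,v3:8,v4:7,v5:10,v6:0,v7:inf

step 1: dist = v0:inf,v1:inf,v2:1,v3:8,v4:inf,v5:10,v6:0,v7:inf
step 2: dist = v0:8,v1:inf,v2:1,v3:8,v4:7,v5:10,v6:0,v7:inf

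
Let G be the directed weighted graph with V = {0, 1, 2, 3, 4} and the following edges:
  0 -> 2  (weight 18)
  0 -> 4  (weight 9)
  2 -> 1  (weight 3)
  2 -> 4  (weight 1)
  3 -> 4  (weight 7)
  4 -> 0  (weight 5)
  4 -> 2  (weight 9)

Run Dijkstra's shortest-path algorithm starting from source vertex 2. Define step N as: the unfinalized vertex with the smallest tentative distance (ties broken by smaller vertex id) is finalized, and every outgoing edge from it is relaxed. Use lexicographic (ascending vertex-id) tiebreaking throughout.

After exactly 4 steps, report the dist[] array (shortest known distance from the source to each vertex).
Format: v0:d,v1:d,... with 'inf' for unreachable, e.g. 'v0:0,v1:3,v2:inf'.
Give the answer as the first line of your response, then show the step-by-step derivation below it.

v0:6,v1:3,v2:0,v3:inf,v4:1

step 1: dist = v0:inf,v1:3,v2:0,v3:inf,v4:1
step 2: dist = v0:6,v1:3,v2:0,v3:inf,v4:1
step 3: dist = v0:6,v1:3,v2:0,v3:inf,v4:1
step 4: dist = v0:6,v1:3,v2:0,v3:inf,v4:1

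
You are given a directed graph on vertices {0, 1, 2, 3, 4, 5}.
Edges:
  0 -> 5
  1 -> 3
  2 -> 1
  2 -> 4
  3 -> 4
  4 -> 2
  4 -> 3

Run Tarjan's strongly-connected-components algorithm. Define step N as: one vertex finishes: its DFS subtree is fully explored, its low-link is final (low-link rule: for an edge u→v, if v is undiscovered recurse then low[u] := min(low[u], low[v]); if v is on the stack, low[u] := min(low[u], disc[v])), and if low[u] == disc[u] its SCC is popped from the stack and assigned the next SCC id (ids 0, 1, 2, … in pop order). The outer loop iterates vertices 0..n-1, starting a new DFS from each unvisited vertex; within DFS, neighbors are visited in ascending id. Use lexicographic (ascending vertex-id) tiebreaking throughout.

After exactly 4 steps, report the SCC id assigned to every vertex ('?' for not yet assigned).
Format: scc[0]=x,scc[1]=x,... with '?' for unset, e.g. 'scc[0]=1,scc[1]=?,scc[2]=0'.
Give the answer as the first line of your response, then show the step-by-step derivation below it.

scc[0]=1,scc[1]=?,scc[2]=?,scc[3]=?,scc[4]=?,scc[5]=0

step 1: low=(low[0]=0,low[1]=?,low[2]=?,low[3]=?,low[4]=?,low[5]=1); scc=(scc[0]=?,scc[1]=?,scc[2]=?,scc[3]=?,scc[4]=?,scc[5]=0)
step 2: low=(low[0]=0,low[1]=?,low[2]=?,low[3]=?,low[4]=?,low[5]=1); scc=(scc[0]=1,scc[1]=?,scc[2]=?,scc[3]=?,scc[4]=?,scc[5]=0)
step 3: low=(low[0]=0,low[1]=2,low[2]=2,low[3]=3,low[4]=4,low[5]=1); scc=(scc[0]=1,scc[1]=?,scc[2]=?,scc[3]=?,scc[4]=?,scc[5]=0)
step 4: low=(low[0]=0,low[1]=2,low[2]=2,low[3]=3,low[4]=2,low[5]=1); scc=(scc[0]=1,scc[1]=?,scc[2]=?,scc[3]=?,scc[4]=?,scc[5]=0)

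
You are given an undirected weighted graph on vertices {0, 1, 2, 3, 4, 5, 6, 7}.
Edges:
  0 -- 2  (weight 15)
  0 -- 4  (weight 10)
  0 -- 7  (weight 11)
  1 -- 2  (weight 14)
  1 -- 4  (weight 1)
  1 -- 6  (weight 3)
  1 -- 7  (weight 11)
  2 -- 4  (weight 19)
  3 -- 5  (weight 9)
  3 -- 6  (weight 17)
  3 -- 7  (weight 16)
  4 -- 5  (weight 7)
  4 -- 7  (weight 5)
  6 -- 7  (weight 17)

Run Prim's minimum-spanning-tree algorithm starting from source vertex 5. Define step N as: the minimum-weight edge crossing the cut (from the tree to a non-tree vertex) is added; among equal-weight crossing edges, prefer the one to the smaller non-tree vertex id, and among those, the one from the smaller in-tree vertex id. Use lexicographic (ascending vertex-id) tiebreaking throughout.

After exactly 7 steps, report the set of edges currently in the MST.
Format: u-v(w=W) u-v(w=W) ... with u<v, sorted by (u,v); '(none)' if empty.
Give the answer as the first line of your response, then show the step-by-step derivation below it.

0-4(w=10) 1-2(w=14) 1-4(w=1) 1-6(w=3) 3-5(w=9) 4-5(w=7) 4-7(w=5)

step 1: add edge 4-5 (w=7); MST = {4-5(w=7)}
step 2: add edge 1-4 (w=1); MST = {1-4(w=1) 4-5(w=7)}
step 3: add edge 1-6 (w=3); MST = {1-4(w=1) 1-6(w=3) 4-5(w=7)}
step 4: add edge 4-7 (w=5); MST = {1-4(w=1) 1-6(w=3) 4-5(w=7) 4-7(w=5)}
step 5: add edge 3-5 (w=9); MST = {1-4(w=1) 1-6(w=3) 3-5(w=9) 4-5(w=7) 4-7(w=5)}
step 6: add edge 0-4 (w=10); MST = {0-4(w=10) 1-4(w=1) 1-6(w=3) 3-5(w=9) 4-5(w=7) 4-7(w=5)}
step 7: add edge 1-2 (w=14); MST = {0-4(w=10) 1-2(w=14) 1-4(w=1) 1-6(w=3) 3-5(w=9) 4-5(w=7) 4-7(w=5)}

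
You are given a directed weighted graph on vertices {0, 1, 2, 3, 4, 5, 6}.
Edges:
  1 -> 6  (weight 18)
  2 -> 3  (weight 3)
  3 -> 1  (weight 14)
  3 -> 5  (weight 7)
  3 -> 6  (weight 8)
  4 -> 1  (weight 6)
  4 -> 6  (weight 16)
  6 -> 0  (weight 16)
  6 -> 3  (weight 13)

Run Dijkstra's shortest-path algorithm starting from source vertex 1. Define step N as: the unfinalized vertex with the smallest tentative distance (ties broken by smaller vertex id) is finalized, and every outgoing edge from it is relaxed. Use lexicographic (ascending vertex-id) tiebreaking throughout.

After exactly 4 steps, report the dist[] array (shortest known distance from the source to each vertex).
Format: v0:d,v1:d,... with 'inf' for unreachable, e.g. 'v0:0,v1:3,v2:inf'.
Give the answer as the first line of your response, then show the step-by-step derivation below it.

v0:34,v1:0,v2:inf,v3:31,v4:inf,v5:38,v6:18

step 1: dist = v0:inf,v1:0,v2:inf,v3:inf,v4:inf,v5:inf,v6:18
step 2: dist = v0:34,v1:0,v2:inf,v3:31,v4:inf,v5:inf,v6:18
step 3: dist = v0:34,v1:0,v2:inf,v3:31,v4:inf,v5:38,v6:18
step 4: dist = v0:34,v1:0,v2:inf,v3:31,v4:inf,v5:38,v6:18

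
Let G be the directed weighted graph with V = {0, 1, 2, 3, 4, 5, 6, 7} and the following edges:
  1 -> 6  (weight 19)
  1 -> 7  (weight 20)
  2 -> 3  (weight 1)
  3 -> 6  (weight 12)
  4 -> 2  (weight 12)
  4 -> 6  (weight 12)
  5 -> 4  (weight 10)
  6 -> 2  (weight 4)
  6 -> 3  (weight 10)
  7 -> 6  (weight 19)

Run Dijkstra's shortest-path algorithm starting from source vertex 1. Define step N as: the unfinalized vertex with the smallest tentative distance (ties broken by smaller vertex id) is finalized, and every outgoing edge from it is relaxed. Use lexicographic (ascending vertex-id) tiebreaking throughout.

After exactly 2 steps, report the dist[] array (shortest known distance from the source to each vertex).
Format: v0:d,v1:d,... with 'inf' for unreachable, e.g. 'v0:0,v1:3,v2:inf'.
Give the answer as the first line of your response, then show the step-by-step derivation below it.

v0:inf,v1:0,v2:23,v3:29,v4:inf,v5:inf,v6:19,v7:20

step 1: dist = v0:inf,v1:0,v2:inf,v3:inf,v4:inf,v5:inf,v6:19,v7:20
step 2: dist = v0:inf,v1:0,v2:23,v3:29,v4:inf,v5:inf,v6:19,v7:20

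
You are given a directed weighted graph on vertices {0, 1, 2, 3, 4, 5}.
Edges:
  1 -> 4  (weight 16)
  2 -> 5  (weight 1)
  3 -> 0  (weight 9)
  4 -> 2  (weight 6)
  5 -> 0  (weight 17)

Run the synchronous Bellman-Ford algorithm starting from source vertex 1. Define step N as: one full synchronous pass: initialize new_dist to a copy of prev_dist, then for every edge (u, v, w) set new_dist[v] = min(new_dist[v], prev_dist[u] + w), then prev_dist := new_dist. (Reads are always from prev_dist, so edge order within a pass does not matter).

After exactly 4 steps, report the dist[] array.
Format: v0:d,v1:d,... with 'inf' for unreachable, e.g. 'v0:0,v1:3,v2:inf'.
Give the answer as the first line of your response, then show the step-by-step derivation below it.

v0:40,v1:0,v2:22,v3:inf,v4:16,v5:23

step 1: dist = v0:inf,v1:0,v2:inf,v3:inf,v4:16,v5:inf
step 2: dist = v0:inf,v1:0,v2:22,v3:inf,v4:16,v5:inf
step 3: dist = v0:inf,v1:0,v2:22,v3:inf,v4:16,v5:23
step 4: dist = v0:40,v1:0,v2:22,v3:inf,v4:16,v5:23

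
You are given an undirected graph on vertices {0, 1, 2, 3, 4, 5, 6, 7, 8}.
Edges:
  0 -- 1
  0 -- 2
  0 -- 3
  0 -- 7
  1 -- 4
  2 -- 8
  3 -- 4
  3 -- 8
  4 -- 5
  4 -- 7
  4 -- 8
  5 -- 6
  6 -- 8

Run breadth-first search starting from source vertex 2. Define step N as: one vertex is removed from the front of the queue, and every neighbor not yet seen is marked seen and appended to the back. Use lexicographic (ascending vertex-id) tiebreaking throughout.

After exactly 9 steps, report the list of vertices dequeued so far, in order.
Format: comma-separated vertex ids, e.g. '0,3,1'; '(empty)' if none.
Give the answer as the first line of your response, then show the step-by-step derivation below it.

2,0,8,1,3,7,4,6,5

step 1: dequeue 2; queue=[0,8]; order=2
step 2: dequeue 0; queue=[8,1,3,7]; order=2,0
step 3: dequeue 8; queue=[1,3,7,4,6]; order=2,0,8
step 4: dequeue 1; queue=[3,7,4,6]; order=2,0,8,1
step 5: dequeue 3; queue=[7,4,6]; order=2,0,8,1,3
step 6: dequeue 7; queue=[4,6]; order=2,0,8,1,3,7
step 7: dequeue 4; queue=[6,5]; order=2,0,8,1,3,7,4
step 8: dequeue 6; queue=[5]; order=2,0,8,1,3,7,4,6
step 9: dequeue 5; queue=[(empty)]; order=2,0,8,1,3,7,4,6,5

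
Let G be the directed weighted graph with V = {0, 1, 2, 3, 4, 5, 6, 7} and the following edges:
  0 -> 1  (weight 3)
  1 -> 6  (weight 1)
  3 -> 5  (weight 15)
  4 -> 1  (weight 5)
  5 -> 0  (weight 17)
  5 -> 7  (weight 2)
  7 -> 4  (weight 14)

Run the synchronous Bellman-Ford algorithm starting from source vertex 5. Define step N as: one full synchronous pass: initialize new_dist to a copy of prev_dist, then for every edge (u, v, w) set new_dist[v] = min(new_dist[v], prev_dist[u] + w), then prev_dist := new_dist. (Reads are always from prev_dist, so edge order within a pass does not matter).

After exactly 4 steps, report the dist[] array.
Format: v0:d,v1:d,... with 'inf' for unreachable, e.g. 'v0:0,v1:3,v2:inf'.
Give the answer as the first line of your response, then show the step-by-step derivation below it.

v0:17,v1:20,v2:inf,v3:inf,v4:16,v5:0,v6:21,v7:2

step 1: dist = v0:17,v1:inf,v2:inf,v3:inf,v4:inf,v5:0,v6:inf,v7:2
step 2: dist = v0:17,v1:20,v2:inf,v3:inf,v4:16,v5:0,v6:inf,v7:2
step 3: dist = v0:17,v1:20,v2:inf,v3:inf,v4:16,v5:0,v6:21,v7:2
step 4: dist = v0:17,v1:20,v2:inf,v3:inf,v4:16,v5:0,v6:21,v7:2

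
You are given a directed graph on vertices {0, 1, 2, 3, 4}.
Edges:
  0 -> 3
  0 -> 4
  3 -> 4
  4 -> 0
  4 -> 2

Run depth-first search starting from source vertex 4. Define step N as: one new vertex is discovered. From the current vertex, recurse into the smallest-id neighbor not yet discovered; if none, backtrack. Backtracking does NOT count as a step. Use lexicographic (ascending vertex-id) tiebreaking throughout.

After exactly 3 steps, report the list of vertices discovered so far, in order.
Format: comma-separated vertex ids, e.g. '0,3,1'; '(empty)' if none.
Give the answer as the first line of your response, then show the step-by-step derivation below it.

4,0,3

step 1: discover 4; path=4; order=4
step 2: discover 0; path=4>0; order=4,0
step 3: discover 3; path=4>0>3; order=4,0,3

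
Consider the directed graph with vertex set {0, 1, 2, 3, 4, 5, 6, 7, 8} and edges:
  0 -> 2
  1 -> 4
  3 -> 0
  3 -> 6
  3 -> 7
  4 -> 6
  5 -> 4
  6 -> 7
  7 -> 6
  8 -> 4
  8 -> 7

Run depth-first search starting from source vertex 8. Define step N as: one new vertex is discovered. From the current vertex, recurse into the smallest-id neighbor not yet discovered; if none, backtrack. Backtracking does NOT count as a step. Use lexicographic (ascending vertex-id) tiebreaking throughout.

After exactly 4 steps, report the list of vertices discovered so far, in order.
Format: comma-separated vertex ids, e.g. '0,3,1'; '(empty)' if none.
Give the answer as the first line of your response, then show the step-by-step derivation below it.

8,4,6,7

step 1: discover 8; path=8; order=8
step 2: discover 4; path=8>4; order=8,4
step 3: discover 6; path=8>4>6; order=8,4,6
step 4: discover 7; path=8>4>6>7; order=8,4,6,7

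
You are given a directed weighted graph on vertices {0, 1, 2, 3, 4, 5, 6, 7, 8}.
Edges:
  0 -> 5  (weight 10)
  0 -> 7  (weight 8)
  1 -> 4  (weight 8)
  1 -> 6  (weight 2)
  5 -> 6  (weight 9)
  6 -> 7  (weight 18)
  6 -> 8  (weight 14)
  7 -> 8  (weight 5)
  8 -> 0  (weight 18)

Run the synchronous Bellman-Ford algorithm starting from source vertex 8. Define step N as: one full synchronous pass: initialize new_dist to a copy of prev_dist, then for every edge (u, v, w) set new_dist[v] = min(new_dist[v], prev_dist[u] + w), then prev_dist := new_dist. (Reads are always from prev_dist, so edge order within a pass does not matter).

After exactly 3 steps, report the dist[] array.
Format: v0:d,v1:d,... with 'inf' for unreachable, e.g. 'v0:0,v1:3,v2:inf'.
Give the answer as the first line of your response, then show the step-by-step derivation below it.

v0:18,v1:inf,v2:inf,v3:inf,v4:inf,v5:28,v6:37,v7:26,v8:0

step 1: dist = v0:18,v1:inf,v2:inf,v3:inf,v4:inf,v5:inf,v6:inf,v7:inf,v8:0
step 2: dist = v0:18,v1:inf,v2:inf,v3:inf,v4:inf,v5:28,v6:inf,v7:26,v8:0
step 3: dist = v0:18,v1:inf,v2:inf,v3:inf,v4:inf,v5:28,v6:37,v7:26,v8:0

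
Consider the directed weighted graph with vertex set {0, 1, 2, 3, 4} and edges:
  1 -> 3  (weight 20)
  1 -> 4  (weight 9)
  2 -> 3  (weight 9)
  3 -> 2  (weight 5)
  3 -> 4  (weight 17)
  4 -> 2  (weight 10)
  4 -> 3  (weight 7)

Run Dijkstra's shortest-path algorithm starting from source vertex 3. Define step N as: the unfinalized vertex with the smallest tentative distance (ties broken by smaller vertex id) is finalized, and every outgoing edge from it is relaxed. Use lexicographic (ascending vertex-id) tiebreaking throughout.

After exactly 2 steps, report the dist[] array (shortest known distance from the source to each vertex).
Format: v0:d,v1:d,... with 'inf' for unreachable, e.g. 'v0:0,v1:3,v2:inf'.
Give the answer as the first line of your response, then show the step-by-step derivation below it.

v0:inf,v1:inf,v2:5,v3:0,v4:17

step 1: dist = v0:inf,v1:inf,v2:5,v3:0,v4:17
step 2: dist = v0:inf,v1:inf,v2:5,v3:0,v4:17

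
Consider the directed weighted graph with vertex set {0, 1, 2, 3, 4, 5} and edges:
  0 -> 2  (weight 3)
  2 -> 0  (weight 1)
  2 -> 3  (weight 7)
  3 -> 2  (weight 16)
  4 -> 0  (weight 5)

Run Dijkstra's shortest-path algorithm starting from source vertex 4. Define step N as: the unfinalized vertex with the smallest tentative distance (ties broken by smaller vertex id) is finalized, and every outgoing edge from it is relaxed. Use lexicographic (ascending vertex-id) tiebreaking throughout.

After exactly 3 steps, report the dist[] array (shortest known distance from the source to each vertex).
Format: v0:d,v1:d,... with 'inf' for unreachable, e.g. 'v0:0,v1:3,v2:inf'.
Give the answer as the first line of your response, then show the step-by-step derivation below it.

v0:5,v1:inf,v2:8,v3:15,v4:0,v5:inf

step 1: dist = v0:5,v1:inf,v2:inf,v3:inf,v4:0,v5:inf
step 2: dist = v0:5,v1:inf,v2:8,v3:inf,v4:0,v5:inf
step 3: dist = v0:5,v1:inf,v2:8,v3:15,v4:0,v5:inf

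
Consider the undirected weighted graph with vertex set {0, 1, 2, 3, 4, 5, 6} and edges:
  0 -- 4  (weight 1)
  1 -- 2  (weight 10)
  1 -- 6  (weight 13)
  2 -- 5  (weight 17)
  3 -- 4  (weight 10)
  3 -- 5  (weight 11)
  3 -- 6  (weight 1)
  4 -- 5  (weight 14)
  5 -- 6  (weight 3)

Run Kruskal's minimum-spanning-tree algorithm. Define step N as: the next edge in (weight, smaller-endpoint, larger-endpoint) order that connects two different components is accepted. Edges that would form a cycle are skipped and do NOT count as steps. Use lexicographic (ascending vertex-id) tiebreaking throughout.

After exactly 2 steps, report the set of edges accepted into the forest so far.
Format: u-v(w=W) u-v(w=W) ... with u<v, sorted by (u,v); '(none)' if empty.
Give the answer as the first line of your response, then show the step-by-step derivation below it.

0-4(w=1) 3-6(w=1)

step 1: add edge 0-4 (w=1); MST = {0-4(w=1)}
step 2: add edge 3-6 (w=1); MST = {0-4(w=1) 3-6(w=1)}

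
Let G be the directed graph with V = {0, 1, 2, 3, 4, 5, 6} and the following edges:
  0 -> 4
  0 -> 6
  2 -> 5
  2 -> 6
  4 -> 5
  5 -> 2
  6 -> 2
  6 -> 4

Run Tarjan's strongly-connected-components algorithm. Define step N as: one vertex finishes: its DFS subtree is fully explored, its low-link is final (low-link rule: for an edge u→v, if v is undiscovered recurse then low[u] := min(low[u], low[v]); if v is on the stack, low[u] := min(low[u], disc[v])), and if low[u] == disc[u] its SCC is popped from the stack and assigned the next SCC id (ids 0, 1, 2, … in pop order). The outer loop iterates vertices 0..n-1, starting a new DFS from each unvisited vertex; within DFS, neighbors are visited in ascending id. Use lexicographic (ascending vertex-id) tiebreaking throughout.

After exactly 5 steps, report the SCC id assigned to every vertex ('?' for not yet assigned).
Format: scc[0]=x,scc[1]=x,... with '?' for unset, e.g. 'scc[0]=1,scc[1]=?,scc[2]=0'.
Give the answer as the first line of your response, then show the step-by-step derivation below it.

scc[0]=1,scc[1]=?,scc[2]=0,scc[3]=?,scc[4]=0,scc[5]=0,scc[6]=0

step 1: low=(low[0]=0,low[1]=?,low[2]=2,low[3]=?,low[4]=1,low[5]=2,low[6]=1); scc=(scc[0]=?,scc[1]=?,scc[2]=?,scc[3]=?,scc[4]=?,scc[5]=?,scc[6]=?)
step 2: low=(low[0]=0,low[1]=?,low[2]=1,low[3]=?,low[4]=1,low[5]=2,low[6]=1); scc=(scc[0]=?,scc[1]=?,scc[2]=?,scc[3]=?,scc[4]=?,scc[5]=?,scc[6]=?)
step 3: low=(low[0]=0,low[1]=?,low[2]=1,low[3]=?,low[4]=1,low[5]=1,low[6]=1); scc=(scc[0]=?,scc[1]=?,scc[2]=?,scc[3]=?,scc[4]=?,scc[5]=?,scc[6]=?)
step 4: low=(low[0]=0,low[1]=?,low[2]=1,low[3]=?,low[4]=1,low[5]=1,low[6]=1); scc=(scc[0]=?,scc[1]=?,scc[2]=0,scc[3]=?,scc[4]=0,scc[5]=0,scc[6]=0)
step 5: low=(low[0]=0,low[1]=?,low[2]=1,low[3]=?,low[4]=1,low[5]=1,low[6]=1); scc=(scc[0]=1,scc[1]=?,scc[2]=0,scc[3]=?,scc[4]=0,scc[5]=0,scc[6]=0)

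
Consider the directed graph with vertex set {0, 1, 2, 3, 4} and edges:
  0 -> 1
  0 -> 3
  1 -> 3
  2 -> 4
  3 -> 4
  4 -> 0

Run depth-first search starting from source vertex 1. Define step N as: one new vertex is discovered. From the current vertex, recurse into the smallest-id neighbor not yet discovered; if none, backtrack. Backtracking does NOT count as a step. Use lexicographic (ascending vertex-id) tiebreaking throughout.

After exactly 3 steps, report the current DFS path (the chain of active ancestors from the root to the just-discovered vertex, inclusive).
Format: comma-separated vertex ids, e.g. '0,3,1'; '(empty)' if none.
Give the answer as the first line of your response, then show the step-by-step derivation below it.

1,3,4

step 1: discover 1; path=1; order=1
step 2: discover 3; path=1>3; order=1,3
step 3: discover 4; path=1>3>4; order=1,3,4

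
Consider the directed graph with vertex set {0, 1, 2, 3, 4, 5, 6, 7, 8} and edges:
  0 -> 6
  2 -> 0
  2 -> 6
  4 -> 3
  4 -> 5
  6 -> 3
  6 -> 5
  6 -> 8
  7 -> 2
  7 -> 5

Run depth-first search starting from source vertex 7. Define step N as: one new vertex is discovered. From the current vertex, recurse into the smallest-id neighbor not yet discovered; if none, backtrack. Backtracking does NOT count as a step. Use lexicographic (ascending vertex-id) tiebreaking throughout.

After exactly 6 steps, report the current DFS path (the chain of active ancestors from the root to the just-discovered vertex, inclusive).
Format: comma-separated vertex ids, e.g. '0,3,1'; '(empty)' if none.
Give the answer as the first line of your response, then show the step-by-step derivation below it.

7,2,0,6,5

step 1: discover 7; path=7; order=7
step 2: discover 2; path=7>2; order=7,2
step 3: discover 0; path=7>2>0; order=7,2,0
step 4: discover 6; path=7>2>0>6; order=7,2,0,6
step 5: discover 3; path=7>2>0>6>3; order=7,2,0,6,3
step 6: discover 5; path=7>2>0>6>5; order=7,2,0,6,3,5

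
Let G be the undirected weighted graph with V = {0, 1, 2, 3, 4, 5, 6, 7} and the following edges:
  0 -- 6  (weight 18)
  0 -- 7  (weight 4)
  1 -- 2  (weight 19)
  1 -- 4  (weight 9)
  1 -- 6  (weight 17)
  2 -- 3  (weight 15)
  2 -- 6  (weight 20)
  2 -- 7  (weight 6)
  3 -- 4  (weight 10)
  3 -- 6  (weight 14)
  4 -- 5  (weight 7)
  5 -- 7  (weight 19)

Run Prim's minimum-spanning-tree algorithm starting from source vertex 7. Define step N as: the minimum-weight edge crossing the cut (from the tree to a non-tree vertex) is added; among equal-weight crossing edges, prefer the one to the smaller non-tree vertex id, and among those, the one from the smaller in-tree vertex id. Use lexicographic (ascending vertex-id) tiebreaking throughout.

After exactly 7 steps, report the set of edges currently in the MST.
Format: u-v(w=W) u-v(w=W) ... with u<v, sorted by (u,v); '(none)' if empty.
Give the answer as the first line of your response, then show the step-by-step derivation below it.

0-7(w=4) 1-4(w=9) 2-3(w=15) 2-7(w=6) 3-4(w=10) 3-6(w=14) 4-5(w=7)

step 1: add edge 0-7 (w=4); MST = {0-7(w=4)}
step 2: add edge 2-7 (w=6); MST = {0-7(w=4) 2-7(w=6)}
step 3: add edge 2-3 (w=15); MST = {0-7(w=4) 2-3(w=15) 2-7(w=6)}
step 4: add edge 3-4 (w=10); MST = {0-7(w=4) 2-3(w=15) 2-7(w=6) 3-4(w=10)}
step 5: add edge 4-5 (w=7); MST = {0-7(w=4) 2-3(w=15) 2-7(w=6) 3-4(w=10) 4-5(w=7)}
step 6: add edge 1-4 (w=9); MST = {0-7(w=4) 1-4(w=9) 2-3(w=15) 2-7(w=6) 3-4(w=10) 4-5(w=7)}
step 7: add edge 3-6 (w=14); MST = {0-7(w=4) 1-4(w=9) 2-3(w=15) 2-7(w=6) 3-4(w=10) 3-6(w=14) 4-5(w=7)}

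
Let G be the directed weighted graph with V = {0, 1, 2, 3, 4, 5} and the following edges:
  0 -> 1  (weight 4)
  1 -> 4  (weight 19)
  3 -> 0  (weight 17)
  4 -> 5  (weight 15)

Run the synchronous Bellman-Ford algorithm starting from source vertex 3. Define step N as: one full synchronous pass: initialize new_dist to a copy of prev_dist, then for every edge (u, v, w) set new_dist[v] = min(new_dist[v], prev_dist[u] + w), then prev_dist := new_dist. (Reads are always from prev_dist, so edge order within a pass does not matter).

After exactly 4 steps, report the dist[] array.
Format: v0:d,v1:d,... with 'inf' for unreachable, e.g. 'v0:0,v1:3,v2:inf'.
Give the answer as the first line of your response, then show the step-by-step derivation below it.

v0:17,v1:21,v2:inf,v3:0,v4:40,v5:55

step 1: dist = v0:17,v1:inf,v2:inf,v3:0,v4:inf,v5:inf
step 2: dist = v0:17,v1:21,v2:inf,v3:0,v4:inf,v5:inf
step 3: dist = v0:17,v1:21,v2:inf,v3:0,v4:40,v5:inf
step 4: dist = v0:17,v1:21,v2:inf,v3:0,v4:40,v5:55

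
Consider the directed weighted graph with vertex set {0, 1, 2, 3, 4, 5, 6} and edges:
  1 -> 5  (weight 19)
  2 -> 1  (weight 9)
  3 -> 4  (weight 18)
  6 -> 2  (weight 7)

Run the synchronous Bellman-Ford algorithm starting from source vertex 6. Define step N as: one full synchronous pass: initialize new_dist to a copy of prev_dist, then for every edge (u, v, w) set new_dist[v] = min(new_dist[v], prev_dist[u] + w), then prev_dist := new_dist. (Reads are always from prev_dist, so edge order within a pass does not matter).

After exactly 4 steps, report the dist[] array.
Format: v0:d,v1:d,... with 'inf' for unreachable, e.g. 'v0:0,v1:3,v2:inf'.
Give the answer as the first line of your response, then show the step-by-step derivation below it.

v0:inf,v1:16,v2:7,v3:inf,v4:inf,v5:35,v6:0

step 1: dist = v0:inf,v1:inf,v2:7,v3:inf,v4:inf,v5:inf,v6:0
step 2: dist = v0:inf,v1:16,v2:7,v3:inf,v4:inf,v5:inf,v6:0
step 3: dist = v0:inf,v1:16,v2:7,v3:inf,v4:inf,v5:35,v6:0
step 4: dist = v0:inf,v1:16,v2:7,v3:inf,v4:inf,v5:35,v6:0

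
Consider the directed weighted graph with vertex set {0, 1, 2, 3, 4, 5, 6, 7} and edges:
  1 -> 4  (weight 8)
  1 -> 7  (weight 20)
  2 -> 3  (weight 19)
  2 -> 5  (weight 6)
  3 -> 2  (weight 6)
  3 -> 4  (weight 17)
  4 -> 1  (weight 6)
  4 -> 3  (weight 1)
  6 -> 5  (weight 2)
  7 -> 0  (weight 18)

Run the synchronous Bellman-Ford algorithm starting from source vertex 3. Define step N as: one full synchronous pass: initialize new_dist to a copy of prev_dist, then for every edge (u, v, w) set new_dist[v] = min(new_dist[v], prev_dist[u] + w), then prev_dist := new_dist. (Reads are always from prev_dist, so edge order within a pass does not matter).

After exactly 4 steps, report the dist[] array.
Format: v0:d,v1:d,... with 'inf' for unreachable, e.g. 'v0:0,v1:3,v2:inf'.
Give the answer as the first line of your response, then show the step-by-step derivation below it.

v0:61,v1:23,v2:6,v3:0,v4:17,v5:12,v6:inf,v7:43

step 1: dist = v0:inf,v1:inf,v2:6,v3:0,v4:17,v5:inf,v6:inf,v7:inf
step 2: dist = v0:inf,v1:23,v2:6,v3:0,v4:17,v5:12,v6:inf,v7:inf
step 3: dist = v0:inf,v1:23,v2:6,v3:0,v4:17,v5:12,v6:inf,v7:43
step 4: dist = v0:61,v1:23,v2:6,v3:0,v4:17,v5:12,v6:inf,v7:43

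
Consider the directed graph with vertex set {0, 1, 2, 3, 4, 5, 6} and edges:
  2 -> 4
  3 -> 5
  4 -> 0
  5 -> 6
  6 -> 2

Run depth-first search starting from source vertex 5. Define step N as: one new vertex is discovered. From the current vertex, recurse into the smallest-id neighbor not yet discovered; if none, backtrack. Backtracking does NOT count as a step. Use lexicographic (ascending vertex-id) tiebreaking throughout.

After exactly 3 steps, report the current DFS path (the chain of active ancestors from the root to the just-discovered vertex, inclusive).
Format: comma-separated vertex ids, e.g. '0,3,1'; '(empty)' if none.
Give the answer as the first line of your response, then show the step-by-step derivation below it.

5,6,2

step 1: discover 5; path=5; order=5
step 2: discover 6; path=5>6; order=5,6
step 3: discover 2; path=5>6>2; order=5,6,2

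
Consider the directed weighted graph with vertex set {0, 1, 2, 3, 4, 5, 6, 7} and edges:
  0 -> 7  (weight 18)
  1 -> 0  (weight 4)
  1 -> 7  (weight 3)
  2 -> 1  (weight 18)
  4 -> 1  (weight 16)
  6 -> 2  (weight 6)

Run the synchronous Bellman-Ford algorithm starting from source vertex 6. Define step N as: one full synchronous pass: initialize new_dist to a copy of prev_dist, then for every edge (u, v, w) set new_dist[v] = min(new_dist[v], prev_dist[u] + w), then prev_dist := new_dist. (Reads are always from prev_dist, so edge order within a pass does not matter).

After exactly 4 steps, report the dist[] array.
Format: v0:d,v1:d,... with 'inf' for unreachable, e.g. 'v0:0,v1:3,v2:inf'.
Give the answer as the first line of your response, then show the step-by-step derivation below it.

v0:28,v1:24,v2:6,v3:inf,v4:inf,v5:inf,v6:0,v7:27

step 1: dist = v0:inf,v1:inf,v2:6,v3:inf,v4:inf,v5:inf,v6:0,v7:inf
step 2: dist = v0:inf,v1:24,v2:6,v3:inf,v4:inf,v5:inf,v6:0,v7:inf
step 3: dist = v0:28,v1:24,v2:6,v3:inf,v4:inf,v5:inf,v6:0,v7:27
step 4: dist = v0:28,v1:24,v2:6,v3:inf,v4:inf,v5:inf,v6:0,v7:27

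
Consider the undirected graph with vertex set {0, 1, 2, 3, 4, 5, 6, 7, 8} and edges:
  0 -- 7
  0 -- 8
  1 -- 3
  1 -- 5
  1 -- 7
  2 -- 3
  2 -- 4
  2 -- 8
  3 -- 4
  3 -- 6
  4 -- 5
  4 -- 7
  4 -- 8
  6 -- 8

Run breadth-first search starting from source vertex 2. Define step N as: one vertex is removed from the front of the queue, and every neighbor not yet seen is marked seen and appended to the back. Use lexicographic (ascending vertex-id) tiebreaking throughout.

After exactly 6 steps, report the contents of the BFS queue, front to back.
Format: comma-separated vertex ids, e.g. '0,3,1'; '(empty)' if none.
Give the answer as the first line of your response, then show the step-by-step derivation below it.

5,7,0

step 1: dequeue 2; queue=[3,4,8]; order=2
step 2: dequeue 3; queue=[4,8,1,6]; order=2,3
step 3: dequeue 4; queue=[8,1,6,5,7]; order=2,3,4
step 4: dequeue 8; queue=[1,6,5,7,0]; order=2,3,4,8
step 5: dequeue 1; queue=[6,5,7,0]; order=2,3,4,8,1
step 6: dequeue 6; queue=[5,7,0]; order=2,3,4,8,1,6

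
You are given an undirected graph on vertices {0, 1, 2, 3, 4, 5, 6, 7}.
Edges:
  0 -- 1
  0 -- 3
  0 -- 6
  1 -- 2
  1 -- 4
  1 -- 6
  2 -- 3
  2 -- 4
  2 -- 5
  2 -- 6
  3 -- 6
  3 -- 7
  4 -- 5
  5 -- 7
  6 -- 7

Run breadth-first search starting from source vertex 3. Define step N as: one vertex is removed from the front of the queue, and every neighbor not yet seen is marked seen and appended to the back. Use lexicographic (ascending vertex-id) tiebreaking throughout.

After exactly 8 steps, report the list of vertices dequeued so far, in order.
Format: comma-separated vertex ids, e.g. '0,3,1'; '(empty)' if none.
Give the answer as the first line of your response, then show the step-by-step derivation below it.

3,0,2,6,7,1,4,5

step 1: dequeue 3; queue=[0,2,6,7]; order=3
step 2: dequeue 0; queue=[2,6,7,1]; order=3,0
step 3: dequeue 2; queue=[6,7,1,4,5]; order=3,0,2
step 4: dequeue 6; queue=[7,1,4,5]; order=3,0,2,6
step 5: dequeue 7; queue=[1,4,5]; order=3,0,2,6,7
step 6: dequeue 1; queue=[4,5]; order=3,0,2,6,7,1
step 7: dequeue 4; queue=[5]; order=3,0,2,6,7,1,4
step 8: dequeue 5; queue=[(empty)]; order=3,0,2,6,7,1,4,5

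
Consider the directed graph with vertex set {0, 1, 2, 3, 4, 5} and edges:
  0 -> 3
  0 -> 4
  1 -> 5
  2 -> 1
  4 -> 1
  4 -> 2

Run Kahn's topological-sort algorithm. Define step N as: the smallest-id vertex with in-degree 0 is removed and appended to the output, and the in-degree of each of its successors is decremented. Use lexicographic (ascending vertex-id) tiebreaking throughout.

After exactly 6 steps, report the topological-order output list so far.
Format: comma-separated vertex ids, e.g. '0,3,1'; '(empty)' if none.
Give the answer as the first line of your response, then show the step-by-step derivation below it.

0,3,4,2,1,5

step 1: output 0; order=[0]; indeg=(0,2,1,0,0,1)
step 2: output 3; order=[0,3]; indeg=(0,2,1,0,0,1)
step 3: output 4; order=[0,3,4]; indeg=(0,1,0,0,0,1)
step 4: output 2; order=[0,3,4,2]; indeg=(0,0,0,0,0,1)
step 5: output 1; order=[0,3,4,2,1]; indeg=(0,0,0,0,0,0)
step 6: output 5; order=[0,3,4,2,1,5]; indeg=(0,0,0,0,0,0)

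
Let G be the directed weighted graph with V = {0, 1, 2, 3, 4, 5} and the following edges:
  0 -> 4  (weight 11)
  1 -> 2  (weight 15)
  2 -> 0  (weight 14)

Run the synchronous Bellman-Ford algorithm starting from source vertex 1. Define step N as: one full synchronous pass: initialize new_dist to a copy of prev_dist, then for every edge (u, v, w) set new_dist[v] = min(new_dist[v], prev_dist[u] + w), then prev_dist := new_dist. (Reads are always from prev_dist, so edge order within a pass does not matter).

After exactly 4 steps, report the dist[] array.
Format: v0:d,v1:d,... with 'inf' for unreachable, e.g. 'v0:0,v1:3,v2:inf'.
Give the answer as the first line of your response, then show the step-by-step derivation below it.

v0:29,v1:0,v2:15,v3:inf,v4:40,v5:inf

step 1: dist = v0:inf,v1:0,v2:15,v3:inf,v4:inf,v5:inf
step 2: dist = v0:29,v1:0,v2:15,v3:inf,v4:inf,v5:inf
step 3: dist = v0:29,v1:0,v2:15,v3:inf,v4:40,v5:inf
step 4: dist = v0:29,v1:0,v2:15,v3:inf,v4:40,v5:inf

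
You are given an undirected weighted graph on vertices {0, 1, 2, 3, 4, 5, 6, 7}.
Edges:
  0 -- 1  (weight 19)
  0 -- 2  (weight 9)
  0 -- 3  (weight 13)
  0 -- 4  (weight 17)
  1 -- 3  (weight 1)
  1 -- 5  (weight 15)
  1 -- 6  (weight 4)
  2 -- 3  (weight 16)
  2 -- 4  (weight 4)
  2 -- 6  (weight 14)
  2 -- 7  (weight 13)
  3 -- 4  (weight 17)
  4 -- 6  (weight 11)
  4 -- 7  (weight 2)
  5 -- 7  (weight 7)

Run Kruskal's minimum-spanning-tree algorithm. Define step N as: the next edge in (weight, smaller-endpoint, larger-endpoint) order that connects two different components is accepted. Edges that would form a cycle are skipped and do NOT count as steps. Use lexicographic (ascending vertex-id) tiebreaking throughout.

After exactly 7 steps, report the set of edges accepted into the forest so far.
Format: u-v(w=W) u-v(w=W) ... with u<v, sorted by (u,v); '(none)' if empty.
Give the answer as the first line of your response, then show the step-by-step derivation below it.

0-2(w=9) 1-3(w=1) 1-6(w=4) 2-4(w=4) 4-6(w=11) 4-7(w=2) 5-7(w=7)

step 1: add edge 1-3 (w=1); MST = {1-3(w=1)}
step 2: add edge 4-7 (w=2); MST = {1-3(w=1) 4-7(w=2)}
step 3: add edge 1-6 (w=4); MST = {1-3(w=1) 1-6(w=4) 4-7(w=2)}
step 4: add edge 2-4 (w=4); MST = {1-3(w=1) 1-6(w=4) 2-4(w=4) 4-7(w=2)}
step 5: add edge 5-7 (w=7); MST = {1-3(w=1) 1-6(w=4) 2-4(w=4) 4-7(w=2) 5-7(w=7)}
step 6: add edge 0-2 (w=9); MST = {0-2(w=9) 1-3(w=1) 1-6(w=4) 2-4(w=4) 4-7(w=2) 5-7(w=7)}
step 7: add edge 4-6 (w=11); MST = {0-2(w=9) 1-3(w=1) 1-6(w=4) 2-4(w=4) 4-6(w=11) 4-7(w=2) 5-7(w=7)}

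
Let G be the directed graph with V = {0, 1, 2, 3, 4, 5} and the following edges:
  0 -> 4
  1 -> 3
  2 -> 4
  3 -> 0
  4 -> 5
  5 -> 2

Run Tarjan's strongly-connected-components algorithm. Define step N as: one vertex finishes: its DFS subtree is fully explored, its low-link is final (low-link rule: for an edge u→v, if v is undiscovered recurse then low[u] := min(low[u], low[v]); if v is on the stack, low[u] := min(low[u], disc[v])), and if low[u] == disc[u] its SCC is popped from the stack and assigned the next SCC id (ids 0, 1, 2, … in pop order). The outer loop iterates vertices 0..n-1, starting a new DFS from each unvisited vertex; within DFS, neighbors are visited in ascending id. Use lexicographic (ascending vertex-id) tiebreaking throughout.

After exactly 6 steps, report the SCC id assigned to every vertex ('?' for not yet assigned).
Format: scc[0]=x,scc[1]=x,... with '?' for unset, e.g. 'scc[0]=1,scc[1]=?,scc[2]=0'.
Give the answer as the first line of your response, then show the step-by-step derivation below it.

scc[0]=1,scc[1]=3,scc[2]=0,scc[3]=2,scc[4]=0,scc[5]=0

step 1: low=(low[0]=0,low[1]=?,low[2]=1,low[3]=?,low[4]=1,low[5]=2); scc=(scc[0]=?,scc[1]=?,scc[2]=?,scc[3]=?,scc[4]=?,scc[5]=?)
step 2: low=(low[0]=0,low[1]=?,low[2]=1,low[3]=?,low[4]=1,low[5]=1); scc=(scc[0]=?,scc[1]=?,scc[2]=?,scc[3]=?,scc[4]=?,scc[5]=?)
step 3: low=(low[0]=0,low[1]=?,low[2]=1,low[3]=?,low[4]=1,low[5]=1); scc=(scc[0]=?,scc[1]=?,scc[2]=0,scc[3]=?,scc[4]=0,scc[5]=0)
step 4: low=(low[0]=0,low[1]=?,low[2]=1,low[3]=?,low[4]=1,low[5]=1); scc=(scc[0]=1,scc[1]=?,scc[2]=0,scc[3]=?,scc[4]=0,scc[5]=0)
step 5: low=(low[0]=0,low[1]=4,low[2]=1,low[3]=5,low[4]=1,low[5]=1); scc=(scc[0]=1,scc[1]=?,scc[2]=0,scc[3]=2,scc[4]=0,scc[5]=0)
step 6: low=(low[0]=0,low[1]=4,low[2]=1,low[3]=5,low[4]=1,low[5]=1); scc=(scc[0]=1,scc[1]=3,scc[2]=0,scc[3]=2,scc[4]=0,scc[5]=0)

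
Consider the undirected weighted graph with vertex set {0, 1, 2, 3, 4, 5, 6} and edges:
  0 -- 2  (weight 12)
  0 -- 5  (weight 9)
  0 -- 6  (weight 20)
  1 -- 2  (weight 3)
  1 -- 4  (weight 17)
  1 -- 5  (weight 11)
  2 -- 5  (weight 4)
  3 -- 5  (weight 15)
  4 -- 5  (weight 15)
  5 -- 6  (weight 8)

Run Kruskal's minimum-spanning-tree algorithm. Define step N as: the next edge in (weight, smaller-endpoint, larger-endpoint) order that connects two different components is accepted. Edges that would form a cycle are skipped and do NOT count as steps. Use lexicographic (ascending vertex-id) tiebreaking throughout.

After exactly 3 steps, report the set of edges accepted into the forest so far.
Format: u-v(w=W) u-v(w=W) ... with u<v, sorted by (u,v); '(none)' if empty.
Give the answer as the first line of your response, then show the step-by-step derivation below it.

1-2(w=3) 2-5(w=4) 5-6(w=8)

step 1: add edge 1-2 (w=3); MST = {1-2(w=3)}
step 2: add edge 2-5 (w=4); MST = {1-2(w=3) 2-5(w=4)}
step 3: add edge 5-6 (w=8); MST = {1-2(w=3) 2-5(w=4) 5-6(w=8)}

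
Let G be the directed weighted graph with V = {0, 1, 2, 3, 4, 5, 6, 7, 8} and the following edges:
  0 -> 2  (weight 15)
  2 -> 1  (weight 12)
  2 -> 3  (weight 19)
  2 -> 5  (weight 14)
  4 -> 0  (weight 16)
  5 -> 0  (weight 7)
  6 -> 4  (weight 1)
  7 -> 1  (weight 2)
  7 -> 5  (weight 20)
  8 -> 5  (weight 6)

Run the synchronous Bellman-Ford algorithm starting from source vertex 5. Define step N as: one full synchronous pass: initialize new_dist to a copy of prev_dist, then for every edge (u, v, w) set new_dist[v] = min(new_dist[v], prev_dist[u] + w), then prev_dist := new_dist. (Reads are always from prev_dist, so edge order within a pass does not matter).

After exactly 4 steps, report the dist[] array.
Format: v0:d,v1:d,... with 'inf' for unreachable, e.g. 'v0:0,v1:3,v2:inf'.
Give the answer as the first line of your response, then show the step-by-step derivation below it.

v0:7,v1:34,v2:22,v3:41,v4:inf,v5:0,v6:inf,v7:inf,v8:inf

step 1: dist = v0:7,v1:inf,v2:inf,v3:inf,v4:inf,v5:0,v6:inf,v7:inf,v8:inf
step 2: dist = v0:7,v1:inf,v2:22,v3:inf,v4:inf,v5:0,v6:inf,v7:inf,v8:inf
step 3: dist = v0:7,v1:34,v2:22,v3:41,v4:inf,v5:0,v6:inf,v7:inf,v8:inf
step 4: dist = v0:7,v1:34,v2:22,v3:41,v4:inf,v5:0,v6:inf,v7:inf,v8:inf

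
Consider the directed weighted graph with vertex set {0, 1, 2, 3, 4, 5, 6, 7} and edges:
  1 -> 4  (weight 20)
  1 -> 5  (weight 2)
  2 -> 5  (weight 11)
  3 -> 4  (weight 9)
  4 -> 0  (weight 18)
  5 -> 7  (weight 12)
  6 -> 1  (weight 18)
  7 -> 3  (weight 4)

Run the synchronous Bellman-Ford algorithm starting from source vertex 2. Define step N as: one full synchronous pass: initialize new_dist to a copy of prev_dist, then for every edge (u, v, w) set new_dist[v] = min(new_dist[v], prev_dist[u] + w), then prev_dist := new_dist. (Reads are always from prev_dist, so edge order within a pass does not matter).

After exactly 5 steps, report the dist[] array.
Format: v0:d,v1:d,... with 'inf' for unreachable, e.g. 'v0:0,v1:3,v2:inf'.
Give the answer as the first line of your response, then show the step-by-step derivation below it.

v0:54,v1:inf,v2:0,v3:27,v4:36,v5:11,v6:inf,v7:23

step 1: dist = v0:inf,v1:inf,v2:0,v3:inf,v4:inf,v5:11,v6:inf,v7:inf
step 2: dist = v0:inf,v1:inf,v2:0,v3:inf,v4:inf,v5:11,v6:inf,v7:23
step 3: dist = v0:inf,v1:inf,v2:0,v3:27,v4:inf,v5:11,v6:inf,v7:23
step 4: dist = v0:inf,v1:inf,v2:0,v3:27,v4:36,v5:11,v6:inf,v7:23
step 5: dist = v0:54,v1:inf,v2:0,v3:27,v4:36,v5:11,v6:inf,v7:23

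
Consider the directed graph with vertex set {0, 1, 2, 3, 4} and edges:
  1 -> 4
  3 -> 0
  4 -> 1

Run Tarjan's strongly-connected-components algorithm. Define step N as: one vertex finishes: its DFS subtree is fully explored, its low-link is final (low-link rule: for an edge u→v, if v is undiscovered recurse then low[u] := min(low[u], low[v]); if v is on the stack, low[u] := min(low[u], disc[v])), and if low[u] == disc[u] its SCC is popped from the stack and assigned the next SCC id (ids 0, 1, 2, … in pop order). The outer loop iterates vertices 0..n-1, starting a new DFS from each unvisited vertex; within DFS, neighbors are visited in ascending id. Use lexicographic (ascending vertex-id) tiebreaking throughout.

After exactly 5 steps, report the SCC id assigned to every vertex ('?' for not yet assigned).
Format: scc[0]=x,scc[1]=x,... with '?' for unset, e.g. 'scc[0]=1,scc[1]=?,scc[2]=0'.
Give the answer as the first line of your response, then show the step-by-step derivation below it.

scc[0]=0,scc[1]=1,scc[2]=2,scc[3]=3,scc[4]=1

step 1: low=(low[0]=0,low[1]=?,low[2]=?,low[3]=?,low[4]=?); scc=(scc[0]=0,scc[1]=?,scc[2]=?,scc[3]=?,scc[4]=?)
step 2: low=(low[0]=0,low[1]=1,low[2]=?,low[3]=?,low[4]=1); scc=(scc[0]=0,scc[1]=?,scc[2]=?,scc[3]=?,scc[4]=?)
step 3: low=(low[0]=0,low[1]=1,low[2]=?,low[3]=?,low[4]=1); scc=(scc[0]=0,scc[1]=1,scc[2]=?,scc[3]=?,scc[4]=1)
step 4: low=(low[0]=0,low[1]=1,low[2]=3,low[3]=?,low[4]=1); scc=(scc[0]=0,scc[1]=1,scc[2]=2,scc[3]=?,scc[4]=1)
step 5: low=(low[0]=0,low[1]=1,low[2]=3,low[3]=4,low[4]=1); scc=(scc[0]=0,scc[1]=1,scc[2]=2,scc[3]=3,scc[4]=1)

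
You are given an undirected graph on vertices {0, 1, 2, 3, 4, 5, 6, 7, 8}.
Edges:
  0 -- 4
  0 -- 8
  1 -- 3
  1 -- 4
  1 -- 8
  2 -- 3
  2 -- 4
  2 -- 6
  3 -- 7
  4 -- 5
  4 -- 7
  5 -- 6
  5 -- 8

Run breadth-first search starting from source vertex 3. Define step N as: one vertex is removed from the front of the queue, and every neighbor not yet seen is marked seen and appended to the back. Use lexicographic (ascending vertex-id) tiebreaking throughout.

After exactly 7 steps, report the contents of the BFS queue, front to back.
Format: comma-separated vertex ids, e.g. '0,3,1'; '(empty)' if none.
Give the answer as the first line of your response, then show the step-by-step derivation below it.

0,5

step 1: dequeue 3; queue=[1,2,7]; order=3
step 2: dequeue 1; queue=[2,7,4,8]; order=3,1
step 3: dequeue 2; queue=[7,4,8,6]; order=3,1,2
step 4: dequeue 7; queue=[4,8,6]; order=3,1,2,7
step 5: dequeue 4; queue=[8,6,0,5]; order=3,1,2,7,4
step 6: dequeue 8; queue=[6,0,5]; order=3,1,2,7,4,8
step 7: dequeue 6; queue=[0,5]; order=3,1,2,7,4,8,6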